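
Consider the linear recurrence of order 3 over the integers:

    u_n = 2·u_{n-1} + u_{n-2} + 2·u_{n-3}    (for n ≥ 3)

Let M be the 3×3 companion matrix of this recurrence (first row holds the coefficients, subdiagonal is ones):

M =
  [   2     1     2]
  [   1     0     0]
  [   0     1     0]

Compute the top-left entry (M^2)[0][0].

5

(M^2)[0][0] is the top entry after applying M 2 times to the unit state (1, 0, 0). Equivalently it is h_{4} for the auxiliary sequence (h_n) obeying the same recurrence with h_2 = 1 and h_i = 0 for 0 ≤ i < 2:
h_3 = 2·1 + 1·0 + 2·0 = 2
h_4 = 2·2 + 1·1 + 2·0 = 5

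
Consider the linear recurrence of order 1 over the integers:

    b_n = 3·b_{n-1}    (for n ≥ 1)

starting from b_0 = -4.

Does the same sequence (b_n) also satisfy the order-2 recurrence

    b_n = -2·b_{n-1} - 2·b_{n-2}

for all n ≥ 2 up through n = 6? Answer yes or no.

Terms b_0..b_6: -4, -12, -36, -108, -324, -972, -2916
n=2: candidate gives 32, actual b_2 = -36 ✗

no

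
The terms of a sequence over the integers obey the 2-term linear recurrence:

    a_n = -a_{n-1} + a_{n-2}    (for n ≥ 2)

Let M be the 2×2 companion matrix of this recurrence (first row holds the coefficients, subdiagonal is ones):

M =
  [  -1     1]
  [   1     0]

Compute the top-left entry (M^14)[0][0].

(M^14)[0][0] is the top entry after applying M 14 times to the unit state (1, 0). Equivalently it is h_{15} for the auxiliary sequence (h_n) obeying the same recurrence with h_1 = 1 and h_i = 0 for 0 ≤ i < 1:
h_2 = -1·1 + 1·0 = -1
h_3 = -1·-1 + 1·1 = 2
h_4 = -1·2 + 1·-1 = -3
h_5 = -1·-3 + 1·2 = 5
h_6 = -1·5 + 1·-3 = -8
h_7 = -1·-8 + 1·5 = 13
h_8 = -1·13 + 1·-8 = -21
h_9 = -1·-21 + 1·13 = 34
h_10 = -1·34 + 1·-21 = -55
h_11 = -1·-55 + 1·34 = 89
h_12 = -1·89 + 1·-55 = -144
h_13 = -1·-144 + 1·89 = 233
h_14 = -1·233 + 1·-144 = -377
h_15 = -1·-377 + 1·233 = 610

610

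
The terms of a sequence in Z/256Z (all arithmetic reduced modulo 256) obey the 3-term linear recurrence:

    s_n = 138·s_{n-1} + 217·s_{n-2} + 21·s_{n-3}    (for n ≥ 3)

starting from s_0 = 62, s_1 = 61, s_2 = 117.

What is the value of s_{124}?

s_3 = 138·117 + 217·61 + 21·62 = 221
s_4 = 138·221 + 217·117 + 21·61 = 80
s_5 = 138·80 + 217·221 + 21·117 = 14
s_6 = 138·14 + 217·80 + 21·221 = 125
s_7 = 138·125 + 217·14 + 21·80 = 208
s_8 = 138·208 + 217·125 + 21·14 = 59
Continuing the recurrence:
  s_9 = 95;  s_10 = 73;  s_11 = 184;  s_12 = 220;  s_13 = 141;  s_14 = 150
  s_15 = 109;  s_16 = 121;  s_17 = 237;  s_18 = 68;  s_19 = 122;  s_20 = 217
  s_21 = 248;  s_22 = 163;  s_23 = 227;  s_24 = 225;  s_25 = 20;  s_26 = 32
  s_27 = 169;  s_28 = 222;  s_29 = 141;  s_30 = 13;  s_31 = 189;  s_32 = 120
  s_33 = 246;  s_34 = 213;  s_35 = 48;  s_36 = 155;  s_37 = 183;  s_38 = 249
  s_39 = 16;  s_40 = 180;  s_41 = 5;  s_42 = 150;  s_43 = 221;  s_44 = 177
  s_45 = 13;  s_46 = 44;  s_47 = 66;  s_48 = 241;  s_49 = 120;  s_50 = 99
  s_51 = 219;  s_52 = 209;  s_53 = 108;  s_54 = 88;  s_55 = 33;  s_56 = 62
  s_57 = 157;  s_58 = 229;  s_59 = 157;  s_60 = 160;  s_61 = 30;  s_62 = 173
  s_63 = 208;  s_64 = 59;  s_65 = 79;  s_66 = 169;  s_67 = 232;  s_68 = 204
  s_69 = 125;  s_70 = 86;  s_71 = 13;  s_72 = 41;  s_73 = 45;  s_74 = 20
  s_75 = 74;  s_76 = 137;  s_77 = 56;  s_78 = 99;  s_79 = 19;  s_80 = 193
  s_81 = 68;  s_82 = 208;  s_83 = 153;  s_84 = 94;  s_85 = 109;  s_86 = 253
  s_87 = 125;  s_88 = 200;  s_89 = 134;  s_90 = 5;  s_91 = 176;  s_92 = 27
  s_93 = 39;  s_94 = 89;  s_95 = 64;  s_96 = 36;  s_97 = 245;  s_98 = 214
  s_99 = 253;  s_100 = 225;  s_101 = 77;  s_102 = 252;  s_103 = 146;  s_104 = 161
  s_105 = 56;  s_106 = 163;  s_107 = 139;  s_108 = 177;  s_109 = 156;  s_110 = 136
  s_111 = 17;  s_112 = 62;  s_113 = 253;  s_114 = 85;  s_115 = 93;  s_116 = 240
  s_117 = 46;  s_118 = 221;  s_119 = 208;  s_120 = 59;  s_121 = 63;  s_122 = 9
s_123 = 138·9 + 217·63 + 21·59 = 24
s_124 = 138·24 + 217·9 + 21·63 = 188

188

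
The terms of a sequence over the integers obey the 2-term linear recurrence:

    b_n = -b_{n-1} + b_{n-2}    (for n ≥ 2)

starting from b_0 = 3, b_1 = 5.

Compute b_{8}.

-66

b_2 = -1·5 + 1·3 = -2
b_3 = -1·-2 + 1·5 = 7
b_4 = -1·7 + 1·-2 = -9
b_5 = -1·-9 + 1·7 = 16
b_6 = -1·16 + 1·-9 = -25
b_7 = -1·-25 + 1·16 = 41
b_8 = -1·41 + 1·-25 = -66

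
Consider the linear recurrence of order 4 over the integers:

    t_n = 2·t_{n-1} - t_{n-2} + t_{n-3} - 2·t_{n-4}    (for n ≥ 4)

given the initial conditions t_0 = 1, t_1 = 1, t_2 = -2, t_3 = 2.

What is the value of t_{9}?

t_4 = 2·2 + -1·-2 + 1·1 + -2·1 = 5
t_5 = 2·5 + -1·2 + 1·-2 + -2·1 = 4
t_6 = 2·4 + -1·5 + 1·2 + -2·-2 = 9
t_7 = 2·9 + -1·4 + 1·5 + -2·2 = 15
t_8 = 2·15 + -1·9 + 1·4 + -2·5 = 15
t_9 = 2·15 + -1·15 + 1·9 + -2·4 = 16

16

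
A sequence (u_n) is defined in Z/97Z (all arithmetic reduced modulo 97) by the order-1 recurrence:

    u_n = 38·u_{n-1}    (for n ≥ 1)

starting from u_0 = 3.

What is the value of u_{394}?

4

u_1 = 38·3 = 17
u_2 = 38·17 = 64
u_3 = 38·64 = 7
u_4 = 38·7 = 72
u_5 = 38·72 = 20
u_6 = 38·20 = 81
u_7 = 38·81 = 71
u_8 = 38·71 = 79
u_9 = 38·79 = 92
u_10 = 38·92 = 4
u_11 = 38·4 = 55
u_12 = 38·55 = 53
u_13 = 38·53 = 74
u_14 = 38·74 = 96
u_15 = 38·96 = 59
u_16 = 38·59 = 11
u_17 = 38·11 = 30
u_18 = 38·30 = 73
u_19 = 38·73 = 58
u_20 = 38·58 = 70
u_21 = 38·70 = 41
u_22 = 38·41 = 6
u_23 = 38·6 = 34
u_24 = 38·34 = 31
u_25 = 38·31 = 14
u_26 = 38·14 = 47
u_27 = 38·47 = 40
u_28 = 38·40 = 65
u_29 = 38·65 = 45
u_30 = 38·45 = 61
u_31 = 38·61 = 87
u_32 = 38·87 = 8
u_33 = 38·8 = 13
u_34 = 38·13 = 9
u_35 = 38·9 = 51
u_36 = 38·51 = 95
u_37 = 38·95 = 21
u_38 = 38·21 = 22
u_39 = 38·22 = 60
u_40 = 38·60 = 49
u_41 = 38·49 = 19
u_42 = 38·19 = 43
u_43 = 38·43 = 82
u_44 = 38·82 = 12
u_45 = 38·12 = 68
u_46 = 38·68 = 62
u_47 = 38·62 = 28
u_48 = 38·28 = 94
u_49 = 38·94 = 80
u_50 = 38·80 = 33
u_51 = 38·33 = 90
u_52 = 38·90 = 25
u_53 = 38·25 = 77
u_54 = 38·77 = 16
u_55 = 38·16 = 26
u_56 = 38·26 = 18
u_57 = 38·18 = 5
u_58 = 38·5 = 93
u_59 = 38·93 = 42
u_60 = 38·42 = 44
u_61 = 38·44 = 23
u_62 = 38·23 = 1
u_63 = 38·1 = 38
u_64 = 38·38 = 86
u_65 = 38·86 = 67
u_66 = 38·67 = 24
u_67 = 38·24 = 39
u_68 = 38·39 = 27
u_69 = 38·27 = 56
u_70 = 38·56 = 91
u_71 = 38·91 = 63
u_72 = 38·63 = 66
u_73 = 38·66 = 83
u_74 = 38·83 = 50
u_75 = 38·50 = 57
u_76 = 38·57 = 32
u_77 = 38·32 = 52
u_78 = 38·52 = 36
u_79 = 38·36 = 10
u_80 = 38·10 = 89
u_81 = 38·89 = 84
u_82 = 38·84 = 88
u_83 = 38·88 = 46
u_84 = 38·46 = 2
u_85 = 38·2 = 76
u_86 = 38·76 = 75
u_87 = 38·75 = 37
u_88 = 38·37 = 48
u_89 = 38·48 = 78
u_90 = 38·78 = 54
u_91 = 38·54 = 15
u_92 = 38·15 = 85
u_93 = 38·85 = 29
u_94 = 38·29 = 35
u_95 = 38·35 = 69
u_96 = 38·69 = 3
(u_96) = (3) = (u_0), so the sequence has period 96.
394 ≡ 10 (mod 96), hence u_394 = u_10 = 4.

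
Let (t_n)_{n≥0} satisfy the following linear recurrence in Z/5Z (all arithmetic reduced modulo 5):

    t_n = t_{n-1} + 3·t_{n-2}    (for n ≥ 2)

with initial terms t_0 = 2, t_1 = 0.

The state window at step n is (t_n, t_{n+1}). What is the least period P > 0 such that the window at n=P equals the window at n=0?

n=0: window = (2, 0)
n=1: window = (0, 1)
n=2: window = (1, 1)
n=3: window = (1, 4)
n=4: window = (4, 2)
n=5: window = (2, 4)
n=6: window = (4, 0)
n=7: window = (0, 2)
n=8: window = (2, 2)
n=9: window = (2, 3)
n=10: window = (3, 4)
n=11: window = (4, 3)
n=12: window = (3, 0)
n=13: window = (0, 4)
n=14: window = (4, 4)
n=15: window = (4, 1)
n=16: window = (1, 3)
n=17: window = (3, 1)
n=18: window = (1, 0)
n=19: window = (0, 3)
n=20: window = (3, 3)
n=21: window = (3, 2)
n=22: window = (2, 1)
n=23: window = (1, 2)
n=24: window = (2, 0)
window at n=24 equals window at n=0 → period = 24

24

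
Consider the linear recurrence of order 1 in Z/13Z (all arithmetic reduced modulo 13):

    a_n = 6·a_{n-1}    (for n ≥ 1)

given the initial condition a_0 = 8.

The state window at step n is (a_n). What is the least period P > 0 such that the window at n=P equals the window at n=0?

n=0: window = (8)
n=1: window = (9)
n=2: window = (2)
n=3: window = (12)
n=4: window = (7)
n=5: window = (3)
n=6: window = (5)
n=7: window = (4)
n=8: window = (11)
n=9: window = (1)
n=10: window = (6)
n=11: window = (10)
n=12: window = (8)
window at n=12 equals window at n=0 → period = 12

12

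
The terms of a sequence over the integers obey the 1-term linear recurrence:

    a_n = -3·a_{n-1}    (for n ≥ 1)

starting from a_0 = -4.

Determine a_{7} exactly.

8748

a_1 = -3·-4 = 12
a_2 = -3·12 = -36
a_3 = -3·-36 = 108
a_4 = -3·108 = -324
a_5 = -3·-324 = 972
a_6 = -3·972 = -2916
a_7 = -3·-2916 = 8748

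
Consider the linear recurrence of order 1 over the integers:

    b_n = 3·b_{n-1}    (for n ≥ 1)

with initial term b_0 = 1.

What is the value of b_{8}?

6561

b_1 = 3·1 = 3
b_2 = 3·3 = 9
b_3 = 3·9 = 27
b_4 = 3·27 = 81
b_5 = 3·81 = 243
b_6 = 3·243 = 729
b_7 = 3·729 = 2187
b_8 = 3·2187 = 6561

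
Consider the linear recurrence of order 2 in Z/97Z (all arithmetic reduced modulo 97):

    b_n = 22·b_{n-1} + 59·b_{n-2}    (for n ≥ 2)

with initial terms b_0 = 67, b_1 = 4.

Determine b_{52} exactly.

78

b_2 = 22·4 + 59·67 = 64
b_3 = 22·64 + 59·4 = 92
b_4 = 22·92 + 59·64 = 77
b_5 = 22·77 + 59·92 = 41
b_6 = 22·41 + 59·77 = 13
b_7 = 22·13 + 59·41 = 86
b_8 = 22·86 + 59·13 = 40
b_9 = 22·40 + 59·86 = 37
b_10 = 22·37 + 59·40 = 70
b_11 = 22·70 + 59·37 = 37
b_12 = 22·37 + 59·70 = 94
b_13 = 22·94 + 59·37 = 80
b_14 = 22·80 + 59·94 = 31
b_15 = 22·31 + 59·80 = 67
b_16 = 22·67 + 59·31 = 5
b_17 = 22·5 + 59·67 = 86
b_18 = 22·86 + 59·5 = 53
b_19 = 22·53 + 59·86 = 32
b_20 = 22·32 + 59·53 = 48
b_21 = 22·48 + 59·32 = 34
b_22 = 22·34 + 59·48 = 88
b_23 = 22·88 + 59·34 = 62
b_24 = 22·62 + 59·88 = 57
b_25 = 22·57 + 59·62 = 62
b_26 = 22·62 + 59·57 = 71
b_27 = 22·71 + 59·62 = 79
b_28 = 22·79 + 59·71 = 10
b_29 = 22·10 + 59·79 = 31
b_30 = 22·31 + 59·10 = 11
b_31 = 22·11 + 59·31 = 34
b_32 = 22·34 + 59·11 = 39
b_33 = 22·39 + 59·34 = 51
b_34 = 22·51 + 59·39 = 28
b_35 = 22·28 + 59·51 = 36
b_36 = 22·36 + 59·28 = 19
b_37 = 22·19 + 59·36 = 20
b_38 = 22·20 + 59·19 = 9
b_39 = 22·9 + 59·20 = 20
b_40 = 22·20 + 59·9 = 1
b_41 = 22·1 + 59·20 = 38
b_42 = 22·38 + 59·1 = 22
b_43 = 22·22 + 59·38 = 10
b_44 = 22·10 + 59·22 = 63
b_45 = 22·63 + 59·10 = 36
b_46 = 22·36 + 59·63 = 47
b_47 = 22·47 + 59·36 = 54
b_48 = 22·54 + 59·47 = 81
b_49 = 22·81 + 59·54 = 21
b_50 = 22·21 + 59·81 = 3
b_51 = 22·3 + 59·21 = 44
b_52 = 22·44 + 59·3 = 78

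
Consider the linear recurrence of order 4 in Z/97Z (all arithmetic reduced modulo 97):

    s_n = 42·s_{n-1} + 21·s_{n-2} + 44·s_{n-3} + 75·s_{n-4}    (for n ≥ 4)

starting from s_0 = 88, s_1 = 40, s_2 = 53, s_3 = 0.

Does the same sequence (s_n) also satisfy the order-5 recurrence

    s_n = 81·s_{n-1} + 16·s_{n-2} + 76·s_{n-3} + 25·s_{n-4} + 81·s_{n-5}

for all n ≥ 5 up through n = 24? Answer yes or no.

Terms s_0..s_24: 88, 40, 53, 0, 64, 66, 40, 62, 90, 55, 34, 38, 34, 87, 54, 2, 30, 18, 92, 86, 50, 89, 49, 64, 34
n=5: candidate gives 74, actual s_5 = 66 ✗

no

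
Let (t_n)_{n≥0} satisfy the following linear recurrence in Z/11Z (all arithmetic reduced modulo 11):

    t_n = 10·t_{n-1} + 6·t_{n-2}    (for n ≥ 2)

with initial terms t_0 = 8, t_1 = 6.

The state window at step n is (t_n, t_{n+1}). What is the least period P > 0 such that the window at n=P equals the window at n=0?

n=0: window = (8, 6)
n=1: window = (6, 9)
n=2: window = (9, 5)
n=3: window = (5, 5)
n=4: window = (5, 3)
n=5: window = (3, 5)
n=6: window = (5, 2)
n=7: window = (2, 6)
n=8: window = (6, 6)
n=9: window = (6, 8)
n=10: window = (8, 6)
window at n=10 equals window at n=0 → period = 10

10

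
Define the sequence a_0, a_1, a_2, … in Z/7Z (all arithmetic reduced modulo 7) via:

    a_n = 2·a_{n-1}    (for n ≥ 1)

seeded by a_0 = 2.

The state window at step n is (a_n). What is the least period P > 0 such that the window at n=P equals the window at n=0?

n=0: window = (2)
n=1: window = (4)
n=2: window = (1)
n=3: window = (2)
window at n=3 equals window at n=0 → period = 3

3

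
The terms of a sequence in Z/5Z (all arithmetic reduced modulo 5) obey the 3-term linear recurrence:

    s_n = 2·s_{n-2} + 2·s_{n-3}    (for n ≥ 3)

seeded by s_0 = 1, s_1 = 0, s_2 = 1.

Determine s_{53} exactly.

2

s_3 = 0·1 + 2·0 + 2·1 = 2
s_4 = 0·2 + 2·1 + 2·0 = 2
s_5 = 0·2 + 2·2 + 2·1 = 1
s_6 = 0·1 + 2·2 + 2·2 = 3
s_7 = 0·3 + 2·1 + 2·2 = 1
s_8 = 0·1 + 2·3 + 2·1 = 3
s_9 = 0·3 + 2·1 + 2·3 = 3
s_10 = 0·3 + 2·3 + 2·1 = 3
s_11 = 0·3 + 2·3 + 2·3 = 2
s_12 = 0·2 + 2·3 + 2·3 = 2
s_13 = 0·2 + 2·2 + 2·3 = 0
s_14 = 0·0 + 2·2 + 2·2 = 3
s_15 = 0·3 + 2·0 + 2·2 = 4
s_16 = 0·4 + 2·3 + 2·0 = 1
s_17 = 0·1 + 2·4 + 2·3 = 4
s_18 = 0·4 + 2·1 + 2·4 = 0
s_19 = 0·0 + 2·4 + 2·1 = 0
s_20 = 0·0 + 2·0 + 2·4 = 3
s_21 = 0·3 + 2·0 + 2·0 = 0
s_22 = 0·0 + 2·3 + 2·0 = 1
s_23 = 0·1 + 2·0 + 2·3 = 1
s_24 = 0·1 + 2·1 + 2·0 = 2
s_25 = 0·2 + 2·1 + 2·1 = 4
s_26 = 0·4 + 2·2 + 2·1 = 1
s_27 = 0·1 + 2·4 + 2·2 = 2
s_28 = 0·2 + 2·1 + 2·4 = 0
s_29 = 0·0 + 2·2 + 2·1 = 1
s_30 = 0·1 + 2·0 + 2·2 = 4
s_31 = 0·4 + 2·1 + 2·0 = 2
s_32 = 0·2 + 2·4 + 2·1 = 0
s_33 = 0·0 + 2·2 + 2·4 = 2
s_34 = 0·2 + 2·0 + 2·2 = 4
s_35 = 0·4 + 2·2 + 2·0 = 4
s_36 = 0·4 + 2·4 + 2·2 = 2
s_37 = 0·2 + 2·4 + 2·4 = 1
s_38 = 0·1 + 2·2 + 2·4 = 2
s_39 = 0·2 + 2·1 + 2·2 = 1
s_40 = 0·1 + 2·2 + 2·1 = 1
s_41 = 0·1 + 2·1 + 2·2 = 1
s_42 = 0·1 + 2·1 + 2·1 = 4
s_43 = 0·4 + 2·1 + 2·1 = 4
s_44 = 0·4 + 2·4 + 2·1 = 0
s_45 = 0·0 + 2·4 + 2·4 = 1
s_46 = 0·1 + 2·0 + 2·4 = 3
s_47 = 0·3 + 2·1 + 2·0 = 2
s_48 = 0·2 + 2·3 + 2·1 = 3
s_49 = 0·3 + 2·2 + 2·3 = 0
s_50 = 0·0 + 2·3 + 2·2 = 0
s_51 = 0·0 + 2·0 + 2·3 = 1
s_52 = 0·1 + 2·0 + 2·0 = 0
s_53 = 0·0 + 2·1 + 2·0 = 2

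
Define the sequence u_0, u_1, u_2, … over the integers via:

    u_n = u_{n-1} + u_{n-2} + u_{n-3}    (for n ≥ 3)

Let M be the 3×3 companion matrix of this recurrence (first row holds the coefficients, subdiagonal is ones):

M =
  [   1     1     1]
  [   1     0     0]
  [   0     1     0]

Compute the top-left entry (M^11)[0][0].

504

(M^11)[0][0] is the top entry after applying M 11 times to the unit state (1, 0, 0). Equivalently it is h_{13} for the auxiliary sequence (h_n) obeying the same recurrence with h_2 = 1 and h_i = 0 for 0 ≤ i < 2:
h_3 = 1·1 + 1·0 + 1·0 = 1
h_4 = 1·1 + 1·1 + 1·0 = 2
h_5 = 1·2 + 1·1 + 1·1 = 4
h_6 = 1·4 + 1·2 + 1·1 = 7
h_7 = 1·7 + 1·4 + 1·2 = 13
h_8 = 1·13 + 1·7 + 1·4 = 24
h_9 = 1·24 + 1·13 + 1·7 = 44
h_10 = 1·44 + 1·24 + 1·13 = 81
h_11 = 1·81 + 1·44 + 1·24 = 149
h_12 = 1·149 + 1·81 + 1·44 = 274
h_13 = 1·274 + 1·149 + 1·81 = 504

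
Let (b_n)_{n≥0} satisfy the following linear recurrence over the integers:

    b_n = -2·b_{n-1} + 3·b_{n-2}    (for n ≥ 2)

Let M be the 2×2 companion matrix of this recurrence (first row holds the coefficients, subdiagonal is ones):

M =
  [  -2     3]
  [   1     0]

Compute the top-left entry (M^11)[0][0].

-132860

(M^11)[0][0] is the top entry after applying M 11 times to the unit state (1, 0). Equivalently it is h_{12} for the auxiliary sequence (h_n) obeying the same recurrence with h_1 = 1 and h_i = 0 for 0 ≤ i < 1:
h_2 = -2·1 + 3·0 = -2
h_3 = -2·-2 + 3·1 = 7
h_4 = -2·7 + 3·-2 = -20
h_5 = -2·-20 + 3·7 = 61
h_6 = -2·61 + 3·-20 = -182
h_7 = -2·-182 + 3·61 = 547
h_8 = -2·547 + 3·-182 = -1640
h_9 = -2·-1640 + 3·547 = 4921
h_10 = -2·4921 + 3·-1640 = -14762
h_11 = -2·-14762 + 3·4921 = 44287
h_12 = -2·44287 + 3·-14762 = -132860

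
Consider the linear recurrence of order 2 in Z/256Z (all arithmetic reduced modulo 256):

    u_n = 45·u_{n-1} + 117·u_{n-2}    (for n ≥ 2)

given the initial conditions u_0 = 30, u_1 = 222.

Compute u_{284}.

u_2 = 45·222 + 117·30 = 188
u_3 = 45·188 + 117·222 = 130
u_4 = 45·130 + 117·188 = 198
u_5 = 45·198 + 117·130 = 56
u_6 = 45·56 + 117·198 = 86
u_7 = 45·86 + 117·56 = 182
Continuing the recurrence:
  u_8 = 76;  u_9 = 138;  u_10 = 254;  u_11 = 184;  u_12 = 110;  u_13 = 110
  u_14 = 156;  u_15 = 178;  u_16 = 150;  u_17 = 184;  u_18 = 230;  u_19 = 134
  u_20 = 172;  u_21 = 122;  u_22 = 14;  u_23 = 56;  u_24 = 62;  u_25 = 126
  u_26 = 124;  u_27 = 98;  u_28 = 230;  u_29 = 56;  u_30 = 246;  u_31 = 214
  u_32 = 12;  u_33 = 234;  u_34 = 158;  u_35 = 184;  u_36 = 142;  u_37 = 14
  u_38 = 92;  u_39 = 146;  u_40 = 182;  u_41 = 184;  u_42 = 134;  u_43 = 166
  u_44 = 108;  u_45 = 218;  u_46 = 174;  u_47 = 56;  u_48 = 94;  u_49 = 30
  u_50 = 60;  u_51 = 66;  u_52 = 6;  u_53 = 56;  u_54 = 150;  u_55 = 246
  u_56 = 204;  u_57 = 74;  u_58 = 62;  u_59 = 184;  u_60 = 174;  u_61 = 174
  u_62 = 28;  u_63 = 114;  u_64 = 214;  u_65 = 184;  u_66 = 38;  u_67 = 198
  u_68 = 44;  u_69 = 58;  u_70 = 78;  u_71 = 56;  u_72 = 126;  u_73 = 190
  u_74 = 252;  u_75 = 34;  u_76 = 38;  u_77 = 56;  u_78 = 54;  u_79 = 22
  u_80 = 140;  u_81 = 170;  u_82 = 222;  u_83 = 184;  u_84 = 206;  u_85 = 78
  u_86 = 220;  u_87 = 82;  u_88 = 246;  u_89 = 184;  u_90 = 198;  u_91 = 230
  u_92 = 236;  u_93 = 154;  u_94 = 238;  u_95 = 56;  u_96 = 158;  u_97 = 94
  u_98 = 188;  u_99 = 2;  u_100 = 70;  u_101 = 56;  u_102 = 214;  u_103 = 54
  u_104 = 76;  u_105 = 10;  u_106 = 126;  u_107 = 184;  u_108 = 238;  u_109 = 238
  u_110 = 156;  u_111 = 50;  u_112 = 22;  u_113 = 184;  u_114 = 102;  u_115 = 6
  u_116 = 172;  u_117 = 250;  u_118 = 142;  u_119 = 56;  u_120 = 190;  u_121 = 254
  u_122 = 124;  u_123 = 226;  u_124 = 102;  u_125 = 56;  u_126 = 118;  u_127 = 86
  u_128 = 12;  u_129 = 106;  u_130 = 30;  u_131 = 184;  u_132 = 14;  u_133 = 142
  u_134 = 92;  u_135 = 18;  u_136 = 54;  u_137 = 184;  u_138 = 6;  u_139 = 38
  u_140 = 108;  u_141 = 90;  u_142 = 46;  u_143 = 56;  u_144 = 222;  u_145 = 158
  u_146 = 60;  u_147 = 194;  u_148 = 134;  u_149 = 56;  u_150 = 22;  u_151 = 118
  u_152 = 204;  u_153 = 202;  u_154 = 190;  u_155 = 184;  u_156 = 46;  u_157 = 46
  u_158 = 28;  u_159 = 242;  u_160 = 86;  u_161 = 184;  u_162 = 166;  u_163 = 70
  u_164 = 44;  u_165 = 186;  u_166 = 206;  u_167 = 56;  u_168 = 254;  u_169 = 62
  u_170 = 252;  u_171 = 162;  u_172 = 166;  u_173 = 56;  u_174 = 182;  u_175 = 150
  u_176 = 140;  u_177 = 42;  u_178 = 94;  u_179 = 184;  u_180 = 78;  u_181 = 206
  u_182 = 220;  u_183 = 210;  u_184 = 118;  u_185 = 184;  u_186 = 70;  u_187 = 102
  u_188 = 236;  u_189 = 26;  u_190 = 110;  u_191 = 56;  u_192 = 30;  u_193 = 222
  u_194 = 188;  u_195 = 130;  u_196 = 198;  u_197 = 56;  u_198 = 86;  u_199 = 182
  u_200 = 76;  u_201 = 138;  u_202 = 254;  u_203 = 184;  u_204 = 110;  u_205 = 110
  u_206 = 156;  u_207 = 178;  u_208 = 150;  u_209 = 184;  u_210 = 230;  u_211 = 134
  u_212 = 172;  u_213 = 122;  u_214 = 14;  u_215 = 56;  u_216 = 62;  u_217 = 126
  u_218 = 124;  u_219 = 98;  u_220 = 230;  u_221 = 56;  u_222 = 246;  u_223 = 214
  u_224 = 12;  u_225 = 234;  u_226 = 158;  u_227 = 184;  u_228 = 142;  u_229 = 14
  u_230 = 92;  u_231 = 146;  u_232 = 182;  u_233 = 184;  u_234 = 134;  u_235 = 166
  u_236 = 108;  u_237 = 218;  u_238 = 174;  u_239 = 56;  u_240 = 94;  u_241 = 30
  u_242 = 60;  u_243 = 66;  u_244 = 6;  u_245 = 56;  u_246 = 150;  u_247 = 246
  u_248 = 204;  u_249 = 74;  u_250 = 62;  u_251 = 184;  u_252 = 174;  u_253 = 174
  u_254 = 28;  u_255 = 114;  u_256 = 214;  u_257 = 184;  u_258 = 38;  u_259 = 198
  u_260 = 44;  u_261 = 58;  u_262 = 78;  u_263 = 56;  u_264 = 126;  u_265 = 190
  u_266 = 252;  u_267 = 34;  u_268 = 38;  u_269 = 56;  u_270 = 54;  u_271 = 22
  u_272 = 140;  u_273 = 170;  u_274 = 222;  u_275 = 184;  u_276 = 206;  u_277 = 78
  u_278 = 220;  u_279 = 82;  u_280 = 246;  u_281 = 184;  u_282 = 198
u_283 = 45·198 + 117·184 = 230
u_284 = 45·230 + 117·198 = 236

236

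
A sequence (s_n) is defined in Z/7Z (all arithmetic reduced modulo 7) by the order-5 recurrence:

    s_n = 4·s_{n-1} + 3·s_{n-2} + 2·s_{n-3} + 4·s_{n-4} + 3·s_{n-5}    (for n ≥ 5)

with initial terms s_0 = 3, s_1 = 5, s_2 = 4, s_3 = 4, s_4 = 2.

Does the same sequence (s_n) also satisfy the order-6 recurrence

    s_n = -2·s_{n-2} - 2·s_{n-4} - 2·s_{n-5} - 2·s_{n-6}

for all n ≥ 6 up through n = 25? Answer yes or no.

Terms s_0..s_25: 3, 5, 4, 4, 2, 1, 0, 0, 1, 0, 6, 5, 0, 2, 0, 2, 6, 3, 5, 0, 2, 6, 3, 0, 1, 5
n=6: candidate gives 0, actual s_6 = 0 ✓
n=7: candidate gives 0, actual s_7 = 0 ✓
n=8: candidate gives 1, actual s_8 = 1 ✓
n=9: candidate gives 0, actual s_9 = 0 ✓
n=10: candidate gives 6, actual s_10 = 6 ✓
n=11: candidate gives 5, actual s_11 = 5 ✓
n=12: candidate gives 0, actual s_12 = 0 ✓
n=13: candidate gives 2, actual s_13 = 2 ✓
n=14: candidate gives 0, actual s_14 = 0 ✓
n=15: candidate gives 2, actual s_15 = 2 ✓
n=16: candidate gives 6, actual s_16 = 6 ✓
n=17: candidate gives 3, actual s_17 = 3 ✓
n=18: candidate gives 5, actual s_18 = 5 ✓
n=19: candidate gives 0, actual s_19 = 0 ✓
n=20: candidate gives 2, actual s_20 = 2 ✓
n=21: candidate gives 6, actual s_21 = 6 ✓
n=22: candidate gives 3, actual s_22 = 3 ✓
n=23: candidate gives 0, actual s_23 = 0 ✓
n=24: candidate gives 1, actual s_24 = 1 ✓
n=25: candidate gives 5, actual s_25 = 5 ✓

yes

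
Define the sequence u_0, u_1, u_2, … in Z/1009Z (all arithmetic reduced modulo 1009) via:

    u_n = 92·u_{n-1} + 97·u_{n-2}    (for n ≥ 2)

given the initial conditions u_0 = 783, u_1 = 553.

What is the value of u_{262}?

u_2 = 92·553 + 97·783 = 702
u_3 = 92·702 + 97·553 = 172
u_4 = 92·172 + 97·702 = 171
u_5 = 92·171 + 97·172 = 128
u_6 = 92·128 + 97·171 = 111
u_7 = 92·111 + 97·128 = 430
Continuing the recurrence:
  u_8 = 886;  u_9 = 124;  u_10 = 486;  u_11 = 236;  u_12 = 242;  u_13 = 760
  u_14 = 566;  u_15 = 676;  u_16 = 50;  u_17 = 551;  u_18 = 47;  u_19 = 258
  u_20 = 43;  u_21 = 730;  u_22 = 701;  u_23 = 96;  u_24 = 145;  u_25 = 454
  u_26 = 338;  u_27 = 468;  u_28 = 167;  u_29 = 220;  u_30 = 115;  u_31 = 641
  u_32 = 506;  u_33 = 766;  u_34 = 492;  u_35 = 504;  u_36 = 255;  u_37 = 709
  u_38 = 162;  u_39 = 939;  u_40 = 193;  u_41 = 876;  u_42 = 431;  u_43 = 517
  u_44 = 579;  u_45 = 499;  u_46 = 162;  u_47 = 749;  u_48 = 875;  u_49 = 794
  u_50 = 519;  u_51 = 659;  u_52 = 990;  u_53 = 626;  u_54 = 254;  u_55 = 343
  u_56 = 699;  u_57 = 715;  u_58 = 395;  u_59 = 759;  u_60 = 180;  u_61 = 382
  u_62 = 136;  u_63 = 125;  u_64 = 476;  u_65 = 422;  u_66 = 240;  u_67 = 456
  u_68 = 656;  u_69 = 657;  u_70 = 978;  u_71 = 337;  u_72 = 754;  u_73 = 148
  u_74 = 989;  u_75 = 408;  u_76 = 281;  u_77 = 852;  u_78 = 705;  u_79 = 190
  u_80 = 100;  u_81 = 387;  u_82 = 908;  u_83 = 1004;  u_84 = 842;  u_85 = 295
  u_86 = 851;  u_87 = 962;  u_88 = 530;  u_89 = 814;  u_90 = 173;  u_91 = 28
  u_92 = 186;  u_93 = 657;  u_94 = 793;  u_95 = 470;  u_96 = 90;  u_97 = 393
  u_98 = 490;  u_99 = 463;  u_100 = 325;  u_101 = 145;  u_102 = 469;  u_103 = 709
  u_104 = 740;  u_105 = 638;  u_106 = 315;  u_107 = 56;  u_108 = 392;  u_109 = 127
  u_110 = 267;  u_111 = 559;  u_112 = 643;  u_113 = 371;  u_114 = 648;  u_115 = 757
  u_116 = 321;  u_117 = 43;  u_118 = 787;  u_119 = 900;  u_120 = 726;  u_121 = 724
  u_122 = 815;  u_123 = 921;  u_124 = 329;  u_125 = 543;  u_126 = 140;  u_127 = 975
  u_128 = 362;  u_129 = 745;  u_130 = 736;  u_131 = 735;  u_132 = 779;  u_133 = 694
  u_134 = 169;  u_135 = 128;  u_136 = 926;  u_137 = 744;  u_138 = 866;  u_139 = 490
  u_140 = 939;  u_141 = 730;  u_142 = 839;  u_143 = 684;  u_144 = 24;  u_145 = 953
  u_146 = 203;  u_147 = 127;  u_148 = 96;  u_149 = 971;  u_150 = 771;  u_151 = 652
  u_152 = 574;  u_153 = 17;  u_154 = 738;  u_155 = 933;  u_156 = 18;  u_157 = 338
  u_158 = 554;  u_159 = 7;  u_160 = 905;  u_161 = 192;  u_162 = 513;  u_163 = 235
  u_164 = 751;  u_165 = 68;  u_166 = 401;  u_167 = 101;  u_168 = 766;  u_169 = 558
  u_170 = 522;  u_171 = 241;  u_172 = 158;  u_173 = 580;  u_174 = 74;  u_175 = 510
  u_176 = 621;  u_177 = 657;  u_178 = 610;  u_179 = 787;  u_180 = 404;  u_181 = 499
  u_182 = 340;  u_183 = 981;  u_184 = 134;  u_185 = 531;  u_186 = 301;  u_187 = 497
  u_188 = 255;  u_189 = 30;  u_190 = 252;  u_191 = 869;  u_192 = 465;  u_193 = 948
  u_194 = 142;  u_195 = 84;  u_196 = 313;  u_197 = 620;  u_198 = 627;  u_199 = 780
  u_200 = 400;  u_201 = 461;  u_202 = 492;  u_203 = 180;  u_204 = 717;  u_205 = 686
  u_206 = 482;  u_207 = 905;  u_208 = 862;  u_209 = 604;  u_210 = 949;  u_211 = 600
  u_212 = 948;  u_213 = 120;  u_214 = 78;  u_215 = 654;  u_216 = 131;  u_217 = 824
  u_218 = 732;  u_219 = 967;  u_220 = 546;  u_221 = 753;  u_222 = 149;  u_223 = 984
  u_224 = 45;  u_225 = 706;  u_226 = 705;  u_227 = 154;  u_228 = 824;  u_229 = 945
  u_230 = 383;  u_231 = 776;  u_232 = 580;  u_233 = 489;  u_234 = 348;  u_235 = 747
  u_236 = 571;  u_237 = 884;  u_238 = 500;  u_239 = 578;  u_240 = 776;  u_241 = 324
  u_242 = 144;  u_243 = 280;  u_244 = 377;  u_245 = 295;  u_246 = 142;  u_247 = 310
  u_248 = 925;  u_249 = 144;  u_250 = 55;  u_251 = 866;  u_252 = 251;  u_253 = 140
  u_254 = 903;  u_255 = 801;  u_256 = 852;  u_257 = 695;  u_258 = 279;  u_259 = 255
  u_260 = 73
u_261 = 92·73 + 97·255 = 172
u_262 = 92·172 + 97·73 = 707

707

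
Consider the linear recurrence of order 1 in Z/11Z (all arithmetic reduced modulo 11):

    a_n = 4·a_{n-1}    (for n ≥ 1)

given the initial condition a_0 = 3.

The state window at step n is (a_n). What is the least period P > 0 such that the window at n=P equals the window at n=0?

n=0: window = (3)
n=1: window = (1)
n=2: window = (4)
n=3: window = (5)
n=4: window = (9)
n=5: window = (3)
window at n=5 equals window at n=0 → period = 5

5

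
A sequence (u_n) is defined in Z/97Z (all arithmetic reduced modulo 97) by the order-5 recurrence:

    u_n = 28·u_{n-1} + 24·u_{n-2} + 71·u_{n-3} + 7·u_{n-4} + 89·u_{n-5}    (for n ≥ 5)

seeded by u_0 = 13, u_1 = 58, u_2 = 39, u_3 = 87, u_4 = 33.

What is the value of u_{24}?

50

u_5 = 28·33 + 24·87 + 71·39 + 7·58 + 89·13 = 69
u_6 = 28·69 + 24·33 + 71·87 + 7·39 + 89·58 = 77
u_7 = 28·77 + 24·69 + 71·33 + 7·87 + 89·39 = 50
u_8 = 28·50 + 24·77 + 71·69 + 7·33 + 89·87 = 19
u_9 = 28·19 + 24·50 + 71·77 + 7·69 + 89·33 = 46
u_10 = 28·46 + 24·19 + 71·50 + 7·77 + 89·69 = 43
u_11 = 28·43 + 24·46 + 71·19 + 7·50 + 89·77 = 93
u_12 = 28·93 + 24·43 + 71·46 + 7·19 + 89·50 = 39
u_13 = 28·39 + 24·93 + 71·43 + 7·46 + 89·19 = 48
u_14 = 28·48 + 24·39 + 71·93 + 7·43 + 89·46 = 86
u_15 = 28·86 + 24·48 + 71·39 + 7·93 + 89·43 = 40
u_16 = 28·40 + 24·86 + 71·48 + 7·39 + 89·93 = 10
u_17 = 28·10 + 24·40 + 71·86 + 7·48 + 89·39 = 95
u_18 = 28·95 + 24·10 + 71·40 + 7·86 + 89·48 = 41
u_19 = 28·41 + 24·95 + 71·10 + 7·40 + 89·86 = 44
u_20 = 28·44 + 24·41 + 71·95 + 7·10 + 89·40 = 78
u_21 = 28·78 + 24·44 + 71·41 + 7·95 + 89·10 = 43
u_22 = 28·43 + 24·78 + 71·44 + 7·41 + 89·95 = 4
u_23 = 28·4 + 24·43 + 71·78 + 7·44 + 89·41 = 66
u_24 = 28·66 + 24·4 + 71·43 + 7·78 + 89·44 = 50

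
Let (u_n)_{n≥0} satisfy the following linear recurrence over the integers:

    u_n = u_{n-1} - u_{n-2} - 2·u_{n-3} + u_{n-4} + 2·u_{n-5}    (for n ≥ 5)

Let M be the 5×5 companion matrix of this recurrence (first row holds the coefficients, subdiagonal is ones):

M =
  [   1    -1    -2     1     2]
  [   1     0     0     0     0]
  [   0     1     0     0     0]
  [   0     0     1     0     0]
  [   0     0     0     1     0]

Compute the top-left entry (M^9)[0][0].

(M^9)[0][0] is the top entry after applying M 9 times to the unit state (1, 0, 0, 0, 0). Equivalently it is h_{13} for the auxiliary sequence (h_n) obeying the same recurrence with h_4 = 1 and h_i = 0 for 0 ≤ i < 4:
h_5 = 1·1 + -1·0 + -2·0 + 1·0 + 2·0 = 1
h_6 = 1·1 + -1·1 + -2·0 + 1·0 + 2·0 = 0
h_7 = 1·0 + -1·1 + -2·1 + 1·0 + 2·0 = -3
h_8 = 1·-3 + -1·0 + -2·1 + 1·1 + 2·0 = -4
h_9 = 1·-4 + -1·-3 + -2·0 + 1·1 + 2·1 = 2
h_10 = 1·2 + -1·-4 + -2·-3 + 1·0 + 2·1 = 14
h_11 = 1·14 + -1·2 + -2·-4 + 1·-3 + 2·0 = 17
h_12 = 1·17 + -1·14 + -2·2 + 1·-4 + 2·-3 = -11
h_13 = 1·-11 + -1·17 + -2·14 + 1·2 + 2·-4 = -62

-62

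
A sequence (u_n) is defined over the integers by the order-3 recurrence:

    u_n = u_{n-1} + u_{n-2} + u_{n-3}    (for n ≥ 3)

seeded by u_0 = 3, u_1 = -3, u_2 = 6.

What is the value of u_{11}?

u_3 = 1·6 + 1·-3 + 1·3 = 6
u_4 = 1·6 + 1·6 + 1·-3 = 9
u_5 = 1·9 + 1·6 + 1·6 = 21
u_6 = 1·21 + 1·9 + 1·6 = 36
u_7 = 1·36 + 1·21 + 1·9 = 66
u_8 = 1·66 + 1·36 + 1·21 = 123
u_9 = 1·123 + 1·66 + 1·36 = 225
u_10 = 1·225 + 1·123 + 1·66 = 414
u_11 = 1·414 + 1·225 + 1·123 = 762

762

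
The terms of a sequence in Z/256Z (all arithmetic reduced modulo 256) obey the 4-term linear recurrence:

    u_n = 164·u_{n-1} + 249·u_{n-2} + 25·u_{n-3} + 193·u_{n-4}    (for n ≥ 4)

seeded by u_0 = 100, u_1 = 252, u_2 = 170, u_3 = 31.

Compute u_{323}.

144

u_4 = 164·31 + 249·170 + 25·252 + 193·100 = 54
u_5 = 164·54 + 249·31 + 25·170 + 193·252 = 85
u_6 = 164·85 + 249·54 + 25·31 + 193·170 = 43
u_7 = 164·43 + 249·85 + 25·54 + 193·31 = 222
u_8 = 164·222 + 249·43 + 25·85 + 193·54 = 14
u_9 = 164·14 + 249·222 + 25·43 + 193·85 = 46
Continuing the recurrence:
  u_10 = 47;  u_11 = 150;  u_12 = 219;  u_13 = 119;  u_14 = 84;  u_15 = 8
  u_16 = 142;  u_17 = 171;  u_18 = 198;  u_19 = 17;  u_20 = 59;  u_21 = 150
  u_22 = 106;  u_23 = 98;  u_24 = 3;  u_25 = 174;  u_26 = 223;  u_27 = 71
  u_28 = 164;  u_29 = 20;  u_30 = 98;  u_31 = 199;  u_32 = 102;  u_33 = 141
  u_34 = 219;  u_35 = 110;  u_36 = 38;  u_37 = 6;  u_38 = 167;  u_39 = 118
  u_40 = 67;  u_41 = 135;  u_42 = 20;  u_43 = 160;  u_44 = 166;  u_45 = 179
  u_46 = 214;  u_47 = 9;  u_48 = 139;  u_49 = 166;  u_50 = 194;  u_51 = 26
  u_52 = 91;  u_53 = 174;  u_54 = 199;  u_55 = 55;  u_56 = 100;  u_57 = 44
  u_58 = 218;  u_59 = 175;  u_60 = 214;  u_61 = 197;  u_62 = 203;  u_63 = 126
  u_64 = 190;  u_65 = 158;  u_66 = 95;  u_67 = 22;  u_68 = 43;  u_69 = 87
  u_70 = 84;  u_71 = 56;  u_72 = 126;  u_73 = 251;  u_74 = 38;  u_75 = 1
  u_76 = 27;  u_77 = 54;  u_78 = 154;  u_79 = 146;  u_80 = 243;  u_81 = 110
  u_82 = 47;  u_83 = 231;  u_84 = 164;  u_85 = 68;  u_86 = 18;  u_87 = 215
  u_88 = 134;  u_89 = 253;  u_90 = 251;  u_91 = 14;  u_92 = 214;  u_93 = 246
  u_94 = 87;  u_95 = 118;  u_96 = 147;  u_97 = 231;  u_98 = 20;  u_99 = 208
  u_100 = 22;  u_101 = 131;  u_102 = 182;  u_103 = 249;  u_104 = 235;  u_105 = 70
  u_106 = 242;  u_107 = 202;  u_108 = 203;  u_109 = 238;  u_110 = 23;  u_111 = 87
  u_112 = 100;  u_113 = 92;  u_114 = 10;  u_115 = 63;  u_116 = 118;  u_117 = 53
  u_118 = 107;  u_119 = 30;  u_120 = 110;  u_121 = 14;  u_122 = 143;  u_123 = 150
  u_124 = 123;  u_125 = 55;  u_126 = 84;  u_127 = 104;  u_128 = 110;  u_129 = 75
  u_130 = 134;  u_131 = 241;  u_132 = 251;  u_133 = 214;  u_134 = 202;  u_135 = 194
  u_136 = 227;  u_137 = 46;  u_138 = 127;  u_139 = 135;  u_140 = 164;  u_141 = 116
  u_142 = 194;  u_143 = 231;  u_144 = 166;  u_145 = 109;  u_146 = 27;  u_147 = 174
  u_148 = 134;  u_149 = 230;  u_150 = 7;  u_151 = 118;  u_152 = 227;  u_153 = 71
  u_154 = 20;  u_155 = 0;  u_156 = 134;  u_157 = 83;  u_158 = 150;  u_159 = 233
  u_160 = 75;  u_161 = 230;  u_162 = 34;  u_163 = 122;  u_164 = 59;  u_165 = 46
  u_166 = 103;  u_167 = 119;  u_168 = 100;  u_169 = 140;  u_170 = 58;  u_171 = 207
  u_172 = 22;  u_173 = 165;  u_174 = 11;  u_175 = 190;  u_176 = 30;  u_177 = 126
  u_178 = 191;  u_179 = 22;  u_180 = 203;  u_181 = 23;  u_182 = 84;  u_183 = 152
  u_184 = 94;  u_185 = 155;  u_186 = 230;  u_187 = 225;  u_188 = 219;  u_189 = 118
  u_190 = 250;  u_191 = 242;  u_192 = 211;  u_193 = 238;  u_194 = 207;  u_195 = 39
  u_196 = 164;  u_197 = 164;  u_198 = 114;  u_199 = 247;  u_200 = 198;  u_201 = 221
  u_202 = 59;  u_203 = 78;  u_204 = 54;  u_205 = 214;  u_206 = 183;  u_207 = 118
  u_208 = 51;  u_209 = 167;  u_210 = 20;  u_211 = 48;  u_212 = 246;  u_213 = 35
  u_214 = 118;  u_215 = 217;  u_216 = 171;  u_217 = 134;  u_218 = 82;  u_219 = 42
  u_220 = 171;  u_221 = 110;  u_222 = 183;  u_223 = 151;  u_224 = 100;  u_225 = 188
  u_226 = 106;  u_227 = 95;  u_228 = 182;  u_229 = 21;  u_230 = 171;  u_231 = 94
  u_232 = 206;  u_233 = 238;  u_234 = 239;  u_235 = 150;  u_236 = 27;  u_237 = 247
  u_238 = 84;  u_239 = 200;  u_240 = 78;  u_241 = 235;  u_242 = 70;  u_243 = 209
  u_244 = 187;  u_245 = 22;  u_246 = 42;  u_247 = 34;  u_248 = 195;  u_249 = 174
  u_250 = 31;  u_251 = 199;  u_252 = 164;  u_253 = 212;  u_254 = 34;  u_255 = 7
  u_256 = 230;  u_257 = 77;  u_258 = 91;  u_259 = 238;  u_260 = 230;  u_261 = 198
  u_262 = 103;  u_263 = 118;  u_264 = 131;  u_265 = 7;  u_266 = 20;  u_267 = 96
  u_268 = 102;  u_269 = 243;  u_270 = 86;  u_271 = 201;  u_272 = 11;  u_273 = 38
  u_274 = 130;  u_275 = 218;  u_276 = 27;  u_277 = 174;  u_278 = 7;  u_279 = 183
  u_280 = 100;  u_281 = 236;  u_282 = 154;  u_283 = 239;  u_284 = 86;  u_285 = 133
  u_286 = 75;  u_287 = 254;  u_288 = 126;  u_289 = 94;  u_290 = 31;  u_291 = 22
  u_292 = 107;  u_293 = 215;  u_294 = 84;  u_295 = 248;  u_296 = 62;  u_297 = 59
  u_298 = 166;  u_299 = 193;  u_300 = 155;  u_301 = 182;  u_302 = 90;  u_303 = 82
  u_304 = 179;  u_305 = 110;  u_306 = 111;  u_307 = 103;  u_308 = 164;  u_309 = 4
  u_310 = 210;  u_311 = 23;  u_312 = 6;  u_313 = 189;  u_314 = 123;  u_315 = 142
  u_316 = 150;  u_317 = 182;  u_318 = 23;  u_319 = 118;  u_320 = 211;  u_321 = 103
u_322 = 164·103 + 249·211 + 25·118 + 193·23 = 20
u_323 = 164·20 + 249·103 + 25·211 + 193·118 = 144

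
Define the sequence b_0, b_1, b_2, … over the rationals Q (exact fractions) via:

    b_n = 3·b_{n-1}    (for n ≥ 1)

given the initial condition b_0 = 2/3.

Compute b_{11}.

118098

b_1 = 3·2/3 = 2
b_2 = 3·2 = 6
b_3 = 3·6 = 18
b_4 = 3·18 = 54
b_5 = 3·54 = 162
b_6 = 3·162 = 486
b_7 = 3·486 = 1458
b_8 = 3·1458 = 4374
b_9 = 3·4374 = 13122
b_10 = 3·13122 = 39366
b_11 = 3·39366 = 118098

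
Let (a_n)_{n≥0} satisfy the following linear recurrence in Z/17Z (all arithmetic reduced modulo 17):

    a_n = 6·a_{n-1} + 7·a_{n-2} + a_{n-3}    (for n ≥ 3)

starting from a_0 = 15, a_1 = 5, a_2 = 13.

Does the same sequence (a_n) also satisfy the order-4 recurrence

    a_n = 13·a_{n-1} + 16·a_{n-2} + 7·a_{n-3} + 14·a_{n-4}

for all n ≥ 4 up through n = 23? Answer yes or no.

no

Terms a_0..a_23: 15, 5, 13, 9, 14, 7, 13, 5, 9, 0, 0, 9, 3, 13, 6, 11, 2, 10, 0, 4, 0, 11, 2, 4
n=4: candidate gives 9, actual a_4 = 14 ✗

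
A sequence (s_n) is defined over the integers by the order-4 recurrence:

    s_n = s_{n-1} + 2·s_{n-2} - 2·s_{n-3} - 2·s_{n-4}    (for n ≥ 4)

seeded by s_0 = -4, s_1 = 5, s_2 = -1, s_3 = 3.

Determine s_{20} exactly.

-1021

s_4 = 1·3 + 2·-1 + -2·5 + -2·-4 = -1
s_5 = 1·-1 + 2·3 + -2·-1 + -2·5 = -3
s_6 = 1·-3 + 2·-1 + -2·3 + -2·-1 = -9
s_7 = 1·-9 + 2·-3 + -2·-1 + -2·3 = -19
s_8 = 1·-19 + 2·-9 + -2·-3 + -2·-1 = -29
s_9 = 1·-29 + 2·-19 + -2·-9 + -2·-3 = -43
s_10 = 1·-43 + 2·-29 + -2·-19 + -2·-9 = -45
s_11 = 1·-45 + 2·-43 + -2·-29 + -2·-19 = -35
s_12 = 1·-35 + 2·-45 + -2·-43 + -2·-29 = 19
s_13 = 1·19 + 2·-35 + -2·-45 + -2·-43 = 125
s_14 = 1·125 + 2·19 + -2·-35 + -2·-45 = 323
s_15 = 1·323 + 2·125 + -2·19 + -2·-35 = 605
s_16 = 1·605 + 2·323 + -2·125 + -2·19 = 963
s_17 = 1·963 + 2·605 + -2·323 + -2·125 = 1277
s_18 = 1·1277 + 2·963 + -2·605 + -2·323 = 1347
s_19 = 1·1347 + 2·1277 + -2·963 + -2·605 = 765
s_20 = 1·765 + 2·1347 + -2·1277 + -2·963 = -1021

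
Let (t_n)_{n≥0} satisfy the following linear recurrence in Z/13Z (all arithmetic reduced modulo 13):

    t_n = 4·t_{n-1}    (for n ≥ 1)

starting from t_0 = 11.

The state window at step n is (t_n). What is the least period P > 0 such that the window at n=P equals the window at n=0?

6

n=0: window = (11)
n=1: window = (5)
n=2: window = (7)
n=3: window = (2)
n=4: window = (8)
n=5: window = (6)
n=6: window = (11)
window at n=6 equals window at n=0 → period = 6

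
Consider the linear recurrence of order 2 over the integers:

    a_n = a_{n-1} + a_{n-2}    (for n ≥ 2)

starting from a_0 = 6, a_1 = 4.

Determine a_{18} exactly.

a_2 = 1·4 + 1·6 = 10
a_3 = 1·10 + 1·4 = 14
a_4 = 1·14 + 1·10 = 24
a_5 = 1·24 + 1·14 = 38
a_6 = 1·38 + 1·24 = 62
a_7 = 1·62 + 1·38 = 100
a_8 = 1·100 + 1·62 = 162
a_9 = 1·162 + 1·100 = 262
a_10 = 1·262 + 1·162 = 424
a_11 = 1·424 + 1·262 = 686
a_12 = 1·686 + 1·424 = 1110
a_13 = 1·1110 + 1·686 = 1796
a_14 = 1·1796 + 1·1110 = 2906
a_15 = 1·2906 + 1·1796 = 4702
a_16 = 1·4702 + 1·2906 = 7608
a_17 = 1·7608 + 1·4702 = 12310
a_18 = 1·12310 + 1·7608 = 19918

19918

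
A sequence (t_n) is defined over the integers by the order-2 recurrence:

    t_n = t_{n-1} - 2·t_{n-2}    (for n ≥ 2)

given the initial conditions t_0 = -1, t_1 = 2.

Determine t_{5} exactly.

t_2 = 1·2 + -2·-1 = 4
t_3 = 1·4 + -2·2 = 0
t_4 = 1·0 + -2·4 = -8
t_5 = 1·-8 + -2·0 = -8

-8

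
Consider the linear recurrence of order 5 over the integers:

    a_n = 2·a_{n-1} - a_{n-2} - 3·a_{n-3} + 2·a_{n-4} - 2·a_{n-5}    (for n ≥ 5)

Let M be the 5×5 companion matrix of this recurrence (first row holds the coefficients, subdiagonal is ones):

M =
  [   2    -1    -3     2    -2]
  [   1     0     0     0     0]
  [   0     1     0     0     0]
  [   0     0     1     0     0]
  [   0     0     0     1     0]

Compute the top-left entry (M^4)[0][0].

-5

(M^4)[0][0] is the top entry after applying M 4 times to the unit state (1, 0, 0, 0, 0). Equivalently it is h_{8} for the auxiliary sequence (h_n) obeying the same recurrence with h_4 = 1 and h_i = 0 for 0 ≤ i < 4:
h_5 = 2·1 + -1·0 + -3·0 + 2·0 + -2·0 = 2
h_6 = 2·2 + -1·1 + -3·0 + 2·0 + -2·0 = 3
h_7 = 2·3 + -1·2 + -3·1 + 2·0 + -2·0 = 1
h_8 = 2·1 + -1·3 + -3·2 + 2·1 + -2·0 = -5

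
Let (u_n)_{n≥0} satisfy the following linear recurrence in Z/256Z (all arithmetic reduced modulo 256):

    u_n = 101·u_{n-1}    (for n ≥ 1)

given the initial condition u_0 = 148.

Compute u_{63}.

u_1 = 101·148 = 100
u_2 = 101·100 = 116
u_3 = 101·116 = 196
u_4 = 101·196 = 84
u_5 = 101·84 = 36
u_6 = 101·36 = 52
u_7 = 101·52 = 132
u_8 = 101·132 = 20
u_9 = 101·20 = 228
u_10 = 101·228 = 244
u_11 = 101·244 = 68
u_12 = 101·68 = 212
u_13 = 101·212 = 164
u_14 = 101·164 = 180
u_15 = 101·180 = 4
u_16 = 101·4 = 148
(u_16) = (148) = (u_0), so the sequence has period 16.
63 ≡ 15 (mod 16), hence u_63 = u_15 = 4.

4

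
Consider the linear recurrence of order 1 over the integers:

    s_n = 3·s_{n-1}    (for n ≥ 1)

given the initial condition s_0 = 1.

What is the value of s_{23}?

s_1 = 3·1 = 3
s_2 = 3·3 = 9
s_3 = 3·9 = 27
s_4 = 3·27 = 81
s_5 = 3·81 = 243
s_6 = 3·243 = 729
s_7 = 3·729 = 2187
s_8 = 3·2187 = 6561
s_9 = 3·6561 = 19683
s_10 = 3·19683 = 59049
s_11 = 3·59049 = 177147
s_12 = 3·177147 = 531441
s_13 = 3·531441 = 1594323
s_14 = 3·1594323 = 4782969
s_15 = 3·4782969 = 14348907
s_16 = 3·14348907 = 43046721
s_17 = 3·43046721 = 129140163
s_18 = 3·129140163 = 387420489
s_19 = 3·387420489 = 1162261467
s_20 = 3·1162261467 = 3486784401
s_21 = 3·3486784401 = 10460353203
s_22 = 3·10460353203 = 31381059609
s_23 = 3·31381059609 = 94143178827

94143178827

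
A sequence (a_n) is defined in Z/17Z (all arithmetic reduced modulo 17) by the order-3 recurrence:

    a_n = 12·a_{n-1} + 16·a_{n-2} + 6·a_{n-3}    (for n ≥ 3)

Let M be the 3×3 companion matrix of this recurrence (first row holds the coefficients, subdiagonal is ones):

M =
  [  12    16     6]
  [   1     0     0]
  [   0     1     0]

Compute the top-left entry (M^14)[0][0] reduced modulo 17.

(M^14)[0][0] is the top entry after applying M 14 times to the unit state (1, 0, 0). Equivalently it is h_{16} for the auxiliary sequence (h_n) obeying the same recurrence with h_2 = 1 and h_i = 0 for 0 ≤ i < 2:
h_3 = 12·1 + 16·0 + 6·0 = 12
h_4 = 12·12 + 16·1 + 6·0 = 7
h_5 = 12·7 + 16·12 + 6·1 = 10
h_6 = 12·10 + 16·7 + 6·12 = 15
h_7 = 12·15 + 16·10 + 6·7 = 8
h_8 = 12·8 + 16·15 + 6·10 = 5
h_9 = 12·5 + 16·8 + 6·15 = 6
h_10 = 12·6 + 16·5 + 6·8 = 13
h_11 = 12·13 + 16·6 + 6·5 = 10
h_12 = 12·10 + 16·13 + 6·6 = 7
h_13 = 12·7 + 16·10 + 6·13 = 16
h_14 = 12·16 + 16·7 + 6·10 = 7
h_15 = 12·7 + 16·16 + 6·7 = 8
h_16 = 12·8 + 16·7 + 6·16 = 15

15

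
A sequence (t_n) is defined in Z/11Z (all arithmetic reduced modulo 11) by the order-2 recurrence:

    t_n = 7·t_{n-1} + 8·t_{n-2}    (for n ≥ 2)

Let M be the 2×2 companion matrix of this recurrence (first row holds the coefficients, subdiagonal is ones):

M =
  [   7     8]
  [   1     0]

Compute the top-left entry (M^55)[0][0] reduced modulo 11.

10

(M^55)[0][0] is the top entry after applying M 55 times to the unit state (1, 0). Equivalently it is h_{56} for the auxiliary sequence (h_n) obeying the same recurrence with h_1 = 1 and h_i = 0 for 0 ≤ i < 1:
h_2 = 7·1 + 8·0 = 7
h_3 = 7·7 + 8·1 = 2
h_4 = 7·2 + 8·7 = 4
h_5 = 7·4 + 8·2 = 0
h_6 = 7·0 + 8·4 = 10
h_7 = 7·10 + 8·0 = 4
h_8 = 7·4 + 8·10 = 9
h_9 = 7·9 + 8·4 = 7
h_10 = 7·7 + 8·9 = 0
h_11 = 7·0 + 8·7 = 1
(h_10, h_11) = (0, 1) = (h_0, h_1), so the sequence has period 10.
56 ≡ 6 (mod 10), hence h_56 = h_6 = 10.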